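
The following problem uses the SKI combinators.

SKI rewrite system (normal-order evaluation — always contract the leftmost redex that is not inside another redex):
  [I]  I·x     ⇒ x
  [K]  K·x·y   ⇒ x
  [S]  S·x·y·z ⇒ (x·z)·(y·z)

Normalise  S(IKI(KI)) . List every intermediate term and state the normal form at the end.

  start: S(IKI(KI))
  step 1: S(KI(KI))
  step 2: SI

Answer: normal form = SI  (in 2 steps)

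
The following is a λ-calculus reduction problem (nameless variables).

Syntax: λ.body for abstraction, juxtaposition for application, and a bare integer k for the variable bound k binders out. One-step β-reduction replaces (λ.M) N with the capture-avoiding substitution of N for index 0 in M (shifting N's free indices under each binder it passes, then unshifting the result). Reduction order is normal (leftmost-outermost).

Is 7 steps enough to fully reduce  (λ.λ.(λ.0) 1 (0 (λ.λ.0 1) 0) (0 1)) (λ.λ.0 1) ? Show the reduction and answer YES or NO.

Answer: YES — reaches normal form λ.0 (λ.λ.0 1) (0 (λ.λ.0 1) 0) in 4 ≤ 7 steps

Derivation:
  start: (λ.λ.(λ.0) 1 (0 (λ.λ.0 1) 0) (0 1)) (λ.λ.0 1)
  step 1: λ.(λ.0) (λ.λ.0 1) (0 (λ.λ.0 1) 0) (0 (λ.λ.0 1))
  step 2: λ.(λ.λ.0 1) (0 (λ.λ.0 1) 0) (0 (λ.λ.0 1))
  step 3: λ.(λ.0 (1 (λ.λ.0 1) 1)) (0 (λ.λ.0 1))
  step 4: λ.0 (λ.λ.0 1) (0 (λ.λ.0 1) 0)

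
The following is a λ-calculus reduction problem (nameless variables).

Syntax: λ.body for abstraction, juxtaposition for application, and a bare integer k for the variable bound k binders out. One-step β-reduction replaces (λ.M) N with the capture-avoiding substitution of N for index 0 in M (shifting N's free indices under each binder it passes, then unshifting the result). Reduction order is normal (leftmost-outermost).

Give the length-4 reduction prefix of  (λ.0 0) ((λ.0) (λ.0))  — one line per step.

  start: (λ.0 0) ((λ.0) (λ.0))
  [1] (λ.0) (λ.0) ((λ.0) (λ.0))
  [2] (λ.0) ((λ.0) (λ.0))
  [3] (λ.0) (λ.0)
  [4] λ.0

Answer: after 4 steps: λ.0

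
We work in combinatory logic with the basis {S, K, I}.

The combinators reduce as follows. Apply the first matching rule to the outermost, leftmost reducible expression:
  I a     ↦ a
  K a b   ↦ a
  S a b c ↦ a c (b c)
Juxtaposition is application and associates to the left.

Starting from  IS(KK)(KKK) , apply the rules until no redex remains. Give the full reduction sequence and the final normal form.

  start: IS(KK)(KKK)
  [1] S(KK)(KKK)
  [2] S(KK)K

Answer: normal form = S(KK)K  (in 2 steps)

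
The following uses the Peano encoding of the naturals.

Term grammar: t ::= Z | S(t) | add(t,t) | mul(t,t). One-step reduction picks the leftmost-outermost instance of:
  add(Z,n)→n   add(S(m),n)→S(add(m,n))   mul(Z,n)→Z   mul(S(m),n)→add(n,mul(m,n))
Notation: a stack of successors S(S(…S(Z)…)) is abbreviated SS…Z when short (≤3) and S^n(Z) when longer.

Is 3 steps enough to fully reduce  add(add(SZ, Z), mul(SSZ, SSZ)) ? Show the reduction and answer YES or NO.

  start: add(add(SZ, Z), mul(SSZ, SSZ))
  →1  add(S(add(Z, Z)), mul(SSZ, SSZ))
  →2  S(add(add(Z, Z), mul(SSZ, SSZ)))
  →3  S(add(Z, mul(SSZ, SSZ)))

Answer: NO — after 3 steps the term is S(add(Z, mul(SSZ, SSZ))), not yet normal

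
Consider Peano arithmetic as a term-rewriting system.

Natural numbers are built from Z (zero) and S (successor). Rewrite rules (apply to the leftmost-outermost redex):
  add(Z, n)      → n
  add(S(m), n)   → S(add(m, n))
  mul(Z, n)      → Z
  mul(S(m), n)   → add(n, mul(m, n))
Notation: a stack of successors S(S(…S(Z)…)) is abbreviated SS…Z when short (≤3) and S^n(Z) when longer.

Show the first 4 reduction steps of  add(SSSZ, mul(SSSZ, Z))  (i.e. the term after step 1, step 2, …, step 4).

  start: add(SSSZ, mul(SSSZ, Z))
  [1] S(add(SSZ, mul(SSSZ, Z)))
  [2] S(S(add(SZ, mul(SSSZ, Z))))
  [3] S(S(S(add(Z, mul(SSSZ, Z)))))
  [4] S(S(S(mul(SSSZ, Z))))

Answer: after 4 steps: S(S(S(mul(SSSZ, Z))))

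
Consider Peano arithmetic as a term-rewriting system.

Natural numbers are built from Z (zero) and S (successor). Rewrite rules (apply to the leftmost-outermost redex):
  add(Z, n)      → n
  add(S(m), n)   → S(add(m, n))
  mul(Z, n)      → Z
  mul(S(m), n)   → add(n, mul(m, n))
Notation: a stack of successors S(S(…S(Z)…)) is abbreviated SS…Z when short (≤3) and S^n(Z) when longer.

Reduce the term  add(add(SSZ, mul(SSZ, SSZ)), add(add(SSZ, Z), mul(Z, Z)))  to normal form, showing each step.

  start: add(add(SSZ, mul(SSZ, SSZ)), add(add(SSZ, Z), mul(Z, Z)))
  step 1: add(S(add(SZ, mul(SSZ, SSZ))), add(add(SSZ, Z), mul(Z, Z)))
  step 2: S(add(add(SZ, mul(SSZ, SSZ)), add(add(SSZ, Z), mul(Z, Z))))
  step 3: S(add(S(add(Z, mul(SSZ, SSZ))), add(add(SSZ, Z), mul(Z, Z))))
  step 4: S(S(add(add(Z, mul(SSZ, SSZ)), add(add(SSZ, Z), mul(Z, Z)))))
  step 5: S(S(add(mul(SSZ, SSZ), add(add(SSZ, Z), mul(Z, Z)))))
  step 6: S(S(add(add(SSZ, mul(SZ, SSZ)), add(add(SSZ, Z), mul(Z, Z)))))
  step 7: S(S(add(S(add(SZ, mul(SZ, SSZ))), add(add(SSZ, Z), mul(Z, Z)))))
  step 8: S(S(S(add(add(SZ, mul(SZ, SSZ)), add(add(SSZ, Z), mul(Z, Z))))))
  step 9: S(S(S(add(S(add(Z, mul(SZ, SSZ))), add(add(SSZ, Z), mul(Z, Z))))))
  step 10: S(S(S(S(add(add(Z, mul(SZ, SSZ)), add(add(SSZ, Z), mul(Z, Z)))))))
  step 11: S(S(S(S(add(mul(SZ, SSZ), add(add(SSZ, Z), mul(Z, Z)))))))
  step 12: S(S(S(S(add(add(SSZ, mul(Z, SSZ)), add(add(SSZ, Z), mul(Z, Z)))))))
  step 13: S(S(S(S(add(S(add(SZ, mul(Z, SSZ))), add(add(SSZ, Z), mul(Z, Z)))))))
  step 14: S(S(S(S(S(add(add(SZ, mul(Z, SSZ)), add(add(SSZ, Z), mul(Z, Z))))))))
  step 15: S(S(S(S(S(add(S(add(Z, mul(Z, SSZ))), add(add(SSZ, Z), mul(Z, Z))))))))
  step 16: S(S(S(S(S(S(add(add(Z, mul(Z, SSZ)), add(add(SSZ, Z), mul(Z, Z)))))))))
  step 17: S(S(S(S(S(S(add(mul(Z, SSZ), add(add(SSZ, Z), mul(Z, Z)))))))))
  step 18: S(S(S(S(S(S(add(Z, add(add(SSZ, Z), mul(Z, Z)))))))))
  step 19: S(S(S(S(S(S(add(add(SSZ, Z), mul(Z, Z))))))))
  step 20: S(S(S(S(S(S(add(S(add(SZ, Z)), mul(Z, Z))))))))
  step 21: S(S(S(S(S(S(S(add(add(SZ, Z), mul(Z, Z)))))))))
  step 22: S(S(S(S(S(S(S(add(S(add(Z, Z)), mul(Z, Z)))))))))
  step 23: S(S(S(S(S(S(S(S(add(add(Z, Z), mul(Z, Z))))))))))
  step 24: S(S(S(S(S(S(S(S(add(Z, mul(Z, Z))))))))))
  step 25: S(S(S(S(S(S(S(S(mul(Z, Z)))))))))
  step 26: S^8(Z)

Answer: normal form = S^8(Z)  (in 26 steps)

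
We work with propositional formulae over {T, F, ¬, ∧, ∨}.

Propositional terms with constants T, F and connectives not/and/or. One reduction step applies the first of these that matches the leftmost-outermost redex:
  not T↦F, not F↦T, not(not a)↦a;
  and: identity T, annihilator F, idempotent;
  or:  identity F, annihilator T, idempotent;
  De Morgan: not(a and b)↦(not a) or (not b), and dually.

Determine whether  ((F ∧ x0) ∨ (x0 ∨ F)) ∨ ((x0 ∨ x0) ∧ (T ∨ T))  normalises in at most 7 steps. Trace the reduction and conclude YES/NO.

  start: ((F ∧ x0) ∨ (x0 ∨ F)) ∨ ((x0 ∨ x0) ∧ (T ∨ T))
  [1] (F ∨ (x0 ∨ F)) ∨ ((x0 ∨ x0) ∧ (T ∨ T))
  [2] (x0 ∨ F) ∨ ((x0 ∨ x0) ∧ (T ∨ T))
  [3] x0 ∨ ((x0 ∨ x0) ∧ (T ∨ T))
  [4] x0 ∨ (x0 ∧ (T ∨ T))
  [5] x0 ∨ (x0 ∧ T)
  [6] x0 ∨ x0
  [7] x0

Answer: YES — reaches normal form x0 in 7 ≤ 7 steps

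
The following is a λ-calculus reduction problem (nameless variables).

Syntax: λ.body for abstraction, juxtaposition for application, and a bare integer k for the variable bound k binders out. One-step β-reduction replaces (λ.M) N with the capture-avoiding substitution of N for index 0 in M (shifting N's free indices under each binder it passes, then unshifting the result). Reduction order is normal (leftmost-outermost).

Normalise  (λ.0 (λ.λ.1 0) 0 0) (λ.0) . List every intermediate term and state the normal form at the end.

  start: (λ.0 (λ.λ.1 0) 0 0) (λ.0)
  [1] (λ.0) (λ.λ.1 0) (λ.0) (λ.0)
  [2] (λ.λ.1 0) (λ.0) (λ.0)
  [3] (λ.(λ.0) 0) (λ.0)
  [4] (λ.0) (λ.0)
  [5] λ.0

Answer: normal form = λ.0  (in 5 steps)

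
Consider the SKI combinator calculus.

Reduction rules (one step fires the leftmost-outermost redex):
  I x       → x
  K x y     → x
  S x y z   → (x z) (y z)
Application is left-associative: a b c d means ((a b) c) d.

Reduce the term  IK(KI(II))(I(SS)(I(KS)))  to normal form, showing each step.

Answer: normal form = I  (in 3 steps)

Reduction:
  start: IK(KI(II))(I(SS)(I(KS)))
  step 1: K(KI(II))(I(SS)(I(KS)))
  step 2: KI(II)
  step 3: I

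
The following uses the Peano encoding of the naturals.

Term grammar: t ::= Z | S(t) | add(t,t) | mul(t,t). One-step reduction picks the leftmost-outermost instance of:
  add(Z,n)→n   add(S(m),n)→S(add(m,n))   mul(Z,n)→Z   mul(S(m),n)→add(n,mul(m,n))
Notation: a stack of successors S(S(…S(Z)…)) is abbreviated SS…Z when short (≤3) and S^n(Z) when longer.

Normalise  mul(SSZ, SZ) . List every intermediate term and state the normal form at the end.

Answer: normal form = SSZ  (in 7 steps)

Reduction:
  start: mul(SSZ, SZ)
  [1] add(SZ, mul(SZ, SZ))
  [2] S(add(Z, mul(SZ, SZ)))
  [3] S(mul(SZ, SZ))
  [4] S(add(SZ, mul(Z, SZ)))
  [5] S(S(add(Z, mul(Z, SZ))))
  [6] S(S(mul(Z, SZ)))
  [7] SSZ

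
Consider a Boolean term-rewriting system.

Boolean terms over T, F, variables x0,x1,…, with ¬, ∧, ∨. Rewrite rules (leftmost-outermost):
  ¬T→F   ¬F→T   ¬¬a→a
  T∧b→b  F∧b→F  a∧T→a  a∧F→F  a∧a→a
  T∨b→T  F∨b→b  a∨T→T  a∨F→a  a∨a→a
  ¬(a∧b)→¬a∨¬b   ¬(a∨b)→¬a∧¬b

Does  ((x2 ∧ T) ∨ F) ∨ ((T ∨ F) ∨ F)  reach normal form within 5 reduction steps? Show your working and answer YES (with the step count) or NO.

  start: ((x2 ∧ T) ∨ F) ∨ ((T ∨ F) ∨ F)
  step 1: (x2 ∧ T) ∨ ((T ∨ F) ∨ F)
  step 2: x2 ∨ ((T ∨ F) ∨ F)
  step 3: x2 ∨ (T ∨ F)
  step 4: x2 ∨ T
  step 5: T

Answer: YES — reaches normal form T in 5 ≤ 5 steps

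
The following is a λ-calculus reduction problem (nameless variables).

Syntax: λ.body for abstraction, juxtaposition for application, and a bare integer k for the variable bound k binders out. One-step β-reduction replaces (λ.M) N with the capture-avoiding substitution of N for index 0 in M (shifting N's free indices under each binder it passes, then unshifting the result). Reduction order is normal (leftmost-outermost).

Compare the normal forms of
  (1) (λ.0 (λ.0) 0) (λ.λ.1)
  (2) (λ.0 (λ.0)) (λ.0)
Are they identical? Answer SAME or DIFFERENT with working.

Term A:
  start: (λ.0 (λ.0) 0) (λ.λ.1)
  →1  (λ.λ.1) (λ.0) (λ.λ.1)
  →2  (λ.λ.0) (λ.λ.1)
  →3  λ.0

Term B:
  start: (λ.0 (λ.0)) (λ.0)
  →1  (λ.0) (λ.0)
  →2  λ.0

Answer: SAME — A ⇓ λ.0, B ⇓ λ.0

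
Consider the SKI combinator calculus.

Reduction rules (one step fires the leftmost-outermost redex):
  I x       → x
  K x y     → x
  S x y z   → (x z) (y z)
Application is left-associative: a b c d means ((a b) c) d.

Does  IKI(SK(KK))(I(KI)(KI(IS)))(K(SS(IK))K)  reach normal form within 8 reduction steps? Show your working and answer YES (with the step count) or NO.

  start: IKI(SK(KK))(I(KI)(KI(IS)))(K(SS(IK))K)
  [1] KI(SK(KK))(I(KI)(KI(IS)))(K(SS(IK))K)
  [2] I(I(KI)(KI(IS)))(K(SS(IK))K)
  [3] I(KI)(KI(IS))(K(SS(IK))K)
  [4] KI(KI(IS))(K(SS(IK))K)
  [5] I(K(SS(IK))K)
  [6] K(SS(IK))K
  [7] SS(IK)
  [8] SSK

Answer: YES — reaches normal form SSK in 8 ≤ 8 steps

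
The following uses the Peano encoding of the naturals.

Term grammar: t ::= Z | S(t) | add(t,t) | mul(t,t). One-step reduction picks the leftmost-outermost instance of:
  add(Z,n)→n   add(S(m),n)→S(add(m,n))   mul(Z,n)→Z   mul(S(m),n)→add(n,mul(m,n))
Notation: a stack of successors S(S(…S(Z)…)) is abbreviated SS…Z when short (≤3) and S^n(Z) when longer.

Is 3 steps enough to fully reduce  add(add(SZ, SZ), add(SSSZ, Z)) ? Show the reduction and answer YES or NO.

  start: add(add(SZ, SZ), add(SSSZ, Z))
  step 1: add(S(add(Z, SZ)), add(SSSZ, Z))
  step 2: S(add(add(Z, SZ), add(SSSZ, Z)))
  step 3: S(add(SZ, add(SSSZ, Z)))

Answer: NO — after 3 steps the term is S(add(SZ, add(SSSZ, Z))), not yet normal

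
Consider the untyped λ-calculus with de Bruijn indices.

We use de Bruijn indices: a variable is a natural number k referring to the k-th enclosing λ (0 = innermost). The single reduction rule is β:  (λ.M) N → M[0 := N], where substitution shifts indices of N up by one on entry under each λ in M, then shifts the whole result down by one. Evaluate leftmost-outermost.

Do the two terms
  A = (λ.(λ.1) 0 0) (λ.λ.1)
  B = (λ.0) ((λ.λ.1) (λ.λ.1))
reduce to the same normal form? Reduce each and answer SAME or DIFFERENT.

Answer: SAME — A ⇓ λ.λ.λ.1, B ⇓ λ.λ.λ.1

Working:
Term A:
  start: (λ.(λ.1) 0 0) (λ.λ.1)
  [1] (λ.λ.λ.1) (λ.λ.1) (λ.λ.1)
  [2] (λ.λ.1) (λ.λ.1)
  [3] λ.λ.λ.1

Term B:
  start: (λ.0) ((λ.λ.1) (λ.λ.1))
  [1] (λ.λ.1) (λ.λ.1)
  [2] λ.λ.λ.1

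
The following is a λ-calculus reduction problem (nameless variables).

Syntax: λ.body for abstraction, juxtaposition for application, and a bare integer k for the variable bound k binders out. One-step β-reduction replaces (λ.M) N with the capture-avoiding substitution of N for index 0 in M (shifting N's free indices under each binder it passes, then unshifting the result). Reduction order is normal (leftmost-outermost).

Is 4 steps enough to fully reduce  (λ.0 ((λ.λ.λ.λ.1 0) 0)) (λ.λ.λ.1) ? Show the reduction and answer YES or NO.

Answer: YES — reaches normal form λ.λ.1 in 2 ≤ 4 steps

Working:
  start: (λ.0 ((λ.λ.λ.λ.1 0) 0)) (λ.λ.λ.1)
  →1  (λ.λ.λ.1) ((λ.λ.λ.λ.1 0) (λ.λ.λ.1))
  →2  λ.λ.1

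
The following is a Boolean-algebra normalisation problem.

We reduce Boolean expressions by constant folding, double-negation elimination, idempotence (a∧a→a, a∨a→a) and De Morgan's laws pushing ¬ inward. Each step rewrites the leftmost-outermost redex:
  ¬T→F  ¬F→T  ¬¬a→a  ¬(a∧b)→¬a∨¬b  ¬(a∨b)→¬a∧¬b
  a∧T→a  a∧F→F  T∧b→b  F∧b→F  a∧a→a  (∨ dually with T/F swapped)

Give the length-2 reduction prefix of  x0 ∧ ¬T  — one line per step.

Answer: after 2 steps: F

Working:
  start: x0 ∧ ¬T
  step 1: x0 ∧ F
  step 2: F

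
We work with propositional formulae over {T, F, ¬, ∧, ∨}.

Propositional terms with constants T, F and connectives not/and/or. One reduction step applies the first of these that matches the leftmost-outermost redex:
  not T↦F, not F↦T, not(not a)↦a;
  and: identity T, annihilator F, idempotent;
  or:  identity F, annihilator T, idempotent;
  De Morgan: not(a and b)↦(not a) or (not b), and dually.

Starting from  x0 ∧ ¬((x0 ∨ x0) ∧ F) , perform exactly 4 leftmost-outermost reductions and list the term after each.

Answer: after 4 steps: x0 ∧ (¬x0 ∨ T)

Derivation:
  start: x0 ∧ ¬((x0 ∨ x0) ∧ F)
  [1] x0 ∧ (¬(x0 ∨ x0) ∨ ¬F)
  [2] x0 ∧ ((¬x0 ∧ ¬x0) ∨ ¬F)
  [3] x0 ∧ (¬x0 ∨ ¬F)
  [4] x0 ∧ (¬x0 ∨ T)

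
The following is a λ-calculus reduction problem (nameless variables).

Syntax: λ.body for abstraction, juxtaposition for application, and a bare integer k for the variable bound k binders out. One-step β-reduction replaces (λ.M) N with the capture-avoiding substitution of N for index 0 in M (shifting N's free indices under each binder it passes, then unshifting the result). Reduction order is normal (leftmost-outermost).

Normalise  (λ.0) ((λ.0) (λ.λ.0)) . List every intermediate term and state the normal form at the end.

  start: (λ.0) ((λ.0) (λ.λ.0))
  →1  (λ.0) (λ.λ.0)
  →2  λ.λ.0

Answer: normal form = λ.λ.0  (in 2 steps)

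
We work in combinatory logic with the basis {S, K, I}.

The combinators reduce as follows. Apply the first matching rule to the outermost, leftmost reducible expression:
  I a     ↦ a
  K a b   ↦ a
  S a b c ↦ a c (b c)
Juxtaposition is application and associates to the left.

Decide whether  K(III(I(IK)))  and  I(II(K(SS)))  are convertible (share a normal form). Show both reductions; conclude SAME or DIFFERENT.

Term A:
  start: K(III(I(IK)))
  step 1: K(II(I(IK)))
  step 2: K(I(I(IK)))
  step 3: K(I(IK))
  step 4: K(IK)
  step 5: KK

Term B:
  start: I(II(K(SS)))
  step 1: II(K(SS))
  step 2: I(K(SS))
  step 3: K(SS)

Answer: DIFFERENT — A ⇓ KK, B ⇓ K(SS)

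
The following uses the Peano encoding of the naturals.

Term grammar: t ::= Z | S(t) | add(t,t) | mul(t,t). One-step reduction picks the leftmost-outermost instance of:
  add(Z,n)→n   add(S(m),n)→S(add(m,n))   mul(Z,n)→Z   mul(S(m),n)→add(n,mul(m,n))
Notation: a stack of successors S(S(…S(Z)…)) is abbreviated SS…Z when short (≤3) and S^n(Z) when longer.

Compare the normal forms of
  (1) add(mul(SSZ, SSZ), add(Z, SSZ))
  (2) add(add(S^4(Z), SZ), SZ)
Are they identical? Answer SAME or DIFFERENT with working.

Term A:
  start: add(mul(SSZ, SSZ), add(Z, SSZ))
  →1  add(add(SSZ, mul(SZ, SSZ)), add(Z, SSZ))
  →2  add(S(add(SZ, mul(SZ, SSZ))), add(Z, SSZ))
  →3  S(add(add(SZ, mul(SZ, SSZ)), add(Z, SSZ)))
  →4  S(add(S(add(Z, mul(SZ, SSZ))), add(Z, SSZ)))
  →5  S(S(add(add(Z, mul(SZ, SSZ)), add(Z, SSZ))))
  →6  S(S(add(mul(SZ, SSZ), add(Z, SSZ))))
  →7  S(S(add(add(SSZ, mul(Z, SSZ)), add(Z, SSZ))))
  →8  S(S(add(S(add(SZ, mul(Z, SSZ))), add(Z, SSZ))))
  →9  S(S(S(add(add(SZ, mul(Z, SSZ)), add(Z, SSZ)))))
  →10  S(S(S(add(S(add(Z, mul(Z, SSZ))), add(Z, SSZ)))))
  →11  S(S(S(S(add(add(Z, mul(Z, SSZ)), add(Z, SSZ))))))
  →12  S(S(S(S(add(mul(Z, SSZ), add(Z, SSZ))))))
  →13  S(S(S(S(add(Z, add(Z, SSZ))))))
  →14  S(S(S(S(add(Z, SSZ)))))
  →15  S^6(Z)

Term B:
  start: add(add(S^4(Z), SZ), SZ)
  →1  add(S(add(SSSZ, SZ)), SZ)
  →2  S(add(add(SSSZ, SZ), SZ))
  →3  S(add(S(add(SSZ, SZ)), SZ))
  →4  S(S(add(add(SSZ, SZ), SZ)))
  →5  S(S(add(S(add(SZ, SZ)), SZ)))
  →6  S(S(S(add(add(SZ, SZ), SZ))))
  →7  S(S(S(add(S(add(Z, SZ)), SZ))))
  →8  S(S(S(S(add(add(Z, SZ), SZ)))))
  →9  S(S(S(S(add(SZ, SZ)))))
  →10  S(S(S(S(S(add(Z, SZ))))))
  →11  S^6(Z)

Answer: SAME — A ⇓ S^6(Z), B ⇓ S^6(Z)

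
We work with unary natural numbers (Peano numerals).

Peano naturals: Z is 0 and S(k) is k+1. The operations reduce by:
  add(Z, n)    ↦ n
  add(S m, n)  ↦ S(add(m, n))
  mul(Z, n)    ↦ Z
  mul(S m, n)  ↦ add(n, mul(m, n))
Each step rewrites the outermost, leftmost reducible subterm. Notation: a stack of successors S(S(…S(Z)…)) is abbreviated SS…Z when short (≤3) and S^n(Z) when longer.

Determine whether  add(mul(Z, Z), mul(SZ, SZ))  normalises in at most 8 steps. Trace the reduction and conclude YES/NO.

  start: add(mul(Z, Z), mul(SZ, SZ))
  →1  add(Z, mul(SZ, SZ))
  →2  mul(SZ, SZ)
  →3  add(SZ, mul(Z, SZ))
  →4  S(add(Z, mul(Z, SZ)))
  →5  S(mul(Z, SZ))
  →6  SZ

Answer: YES — reaches normal form SZ in 6 ≤ 8 steps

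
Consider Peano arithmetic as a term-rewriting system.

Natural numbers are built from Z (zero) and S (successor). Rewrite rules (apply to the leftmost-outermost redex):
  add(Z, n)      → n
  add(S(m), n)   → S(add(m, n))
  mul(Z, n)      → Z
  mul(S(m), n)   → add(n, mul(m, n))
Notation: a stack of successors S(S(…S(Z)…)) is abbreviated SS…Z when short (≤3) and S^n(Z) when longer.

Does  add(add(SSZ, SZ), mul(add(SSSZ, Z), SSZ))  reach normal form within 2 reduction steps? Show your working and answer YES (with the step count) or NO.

  start: add(add(SSZ, SZ), mul(add(SSSZ, Z), SSZ))
  step 1: add(S(add(SZ, SZ)), mul(add(SSSZ, Z), SSZ))
  step 2: S(add(add(SZ, SZ), mul(add(SSSZ, Z), SSZ)))

Answer: NO — after 2 steps the term is S(add(add(SZ, SZ), mul(add(SSSZ, Z), SSZ))), not yet normal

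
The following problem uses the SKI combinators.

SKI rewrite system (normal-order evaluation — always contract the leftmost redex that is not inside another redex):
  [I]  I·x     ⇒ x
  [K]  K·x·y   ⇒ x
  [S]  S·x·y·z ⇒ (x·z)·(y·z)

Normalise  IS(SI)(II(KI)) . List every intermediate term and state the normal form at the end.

Answer: normal form = S(SI)(KI)  (in 3 steps)

Derivation:
  start: IS(SI)(II(KI))
  step 1: S(SI)(II(KI))
  step 2: S(SI)(I(KI))
  step 3: S(SI)(KI)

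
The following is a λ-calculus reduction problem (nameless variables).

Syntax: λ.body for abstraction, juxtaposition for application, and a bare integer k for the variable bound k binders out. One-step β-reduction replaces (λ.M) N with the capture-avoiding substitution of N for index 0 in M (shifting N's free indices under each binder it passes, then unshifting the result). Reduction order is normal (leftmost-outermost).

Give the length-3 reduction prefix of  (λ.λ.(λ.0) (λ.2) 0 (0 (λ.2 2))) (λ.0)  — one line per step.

Answer: after 3 steps: λ.(λ.0) (0 (λ.(λ.0) (λ.0)))

Reduction:
  start: (λ.λ.(λ.0) (λ.2) 0 (0 (λ.2 2))) (λ.0)
  step 1: λ.(λ.0) (λ.λ.0) 0 (0 (λ.(λ.0) (λ.0)))
  step 2: λ.(λ.λ.0) 0 (0 (λ.(λ.0) (λ.0)))
  step 3: λ.(λ.0) (0 (λ.(λ.0) (λ.0)))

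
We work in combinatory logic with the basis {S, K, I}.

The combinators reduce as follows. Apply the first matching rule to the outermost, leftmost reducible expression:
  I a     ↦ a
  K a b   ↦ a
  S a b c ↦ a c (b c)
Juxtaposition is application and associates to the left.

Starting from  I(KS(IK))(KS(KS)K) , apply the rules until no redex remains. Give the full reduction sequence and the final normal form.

Answer: normal form = S(SK)  (in 3 steps)

Reduction:
  start: I(KS(IK))(KS(KS)K)
  →1  KS(IK)(KS(KS)K)
  →2  S(KS(KS)K)
  →3  S(SK)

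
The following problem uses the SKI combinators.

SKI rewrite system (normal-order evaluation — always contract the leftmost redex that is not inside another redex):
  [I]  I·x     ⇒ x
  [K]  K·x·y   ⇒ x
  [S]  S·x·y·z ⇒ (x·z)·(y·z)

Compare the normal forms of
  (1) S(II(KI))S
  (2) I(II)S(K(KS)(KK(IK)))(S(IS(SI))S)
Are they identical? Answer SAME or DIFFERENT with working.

Answer: DIFFERENT — A ⇓ S(KI)S, B ⇓ S(KS)(S(S(SI))S)

Derivation:
Term A:
  start: S(II(KI))S
  step 1: S(I(KI))S
  step 2: S(KI)S

Term B:
  start: I(II)S(K(KS)(KK(IK)))(S(IS(SI))S)
  step 1: IIS(K(KS)(KK(IK)))(S(IS(SI))S)
  step 2: IS(K(KS)(KK(IK)))(S(IS(SI))S)
  step 3: S(K(KS)(KK(IK)))(S(IS(SI))S)
  step 4: S(KS)(S(IS(SI))S)
  step 5: S(KS)(S(S(SI))S)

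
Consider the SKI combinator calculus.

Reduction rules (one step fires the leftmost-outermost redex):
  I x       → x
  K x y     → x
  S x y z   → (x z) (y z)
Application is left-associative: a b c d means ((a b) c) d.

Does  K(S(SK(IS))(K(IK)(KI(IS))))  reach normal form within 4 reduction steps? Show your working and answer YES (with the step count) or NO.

Answer: YES — reaches normal form K(S(SKS)K) in 3 ≤ 4 steps

Derivation:
  start: K(S(SK(IS))(K(IK)(KI(IS))))
  →1  K(S(SKS)(K(IK)(KI(IS))))
  →2  K(S(SKS)(IK))
  →3  K(S(SKS)K)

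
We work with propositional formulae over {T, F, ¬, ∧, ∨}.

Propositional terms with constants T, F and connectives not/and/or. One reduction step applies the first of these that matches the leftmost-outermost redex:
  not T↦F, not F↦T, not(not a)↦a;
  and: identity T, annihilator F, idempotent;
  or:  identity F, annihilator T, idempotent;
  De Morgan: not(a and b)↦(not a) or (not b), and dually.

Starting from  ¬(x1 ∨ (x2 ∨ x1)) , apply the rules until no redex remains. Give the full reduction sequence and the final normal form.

Answer: normal form = ¬x1 ∧ (¬x2 ∧ ¬x1)  (in 2 steps)

Reduction:
  start: ¬(x1 ∨ (x2 ∨ x1))
  step 1: ¬x1 ∧ ¬(x2 ∨ x1)
  step 2: ¬x1 ∧ (¬x2 ∧ ¬x1)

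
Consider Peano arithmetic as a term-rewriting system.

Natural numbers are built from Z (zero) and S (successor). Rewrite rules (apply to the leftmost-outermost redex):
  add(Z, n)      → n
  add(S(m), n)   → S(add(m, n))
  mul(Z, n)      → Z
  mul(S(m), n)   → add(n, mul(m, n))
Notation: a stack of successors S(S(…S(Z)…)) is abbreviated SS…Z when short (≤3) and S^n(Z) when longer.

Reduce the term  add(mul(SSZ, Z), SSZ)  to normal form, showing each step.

  start: add(mul(SSZ, Z), SSZ)
  [1] add(add(Z, mul(SZ, Z)), SSZ)
  [2] add(mul(SZ, Z), SSZ)
  [3] add(add(Z, mul(Z, Z)), SSZ)
  [4] add(mul(Z, Z), SSZ)
  [5] add(Z, SSZ)
  [6] SSZ

Answer: normal form = SSZ  (in 6 steps)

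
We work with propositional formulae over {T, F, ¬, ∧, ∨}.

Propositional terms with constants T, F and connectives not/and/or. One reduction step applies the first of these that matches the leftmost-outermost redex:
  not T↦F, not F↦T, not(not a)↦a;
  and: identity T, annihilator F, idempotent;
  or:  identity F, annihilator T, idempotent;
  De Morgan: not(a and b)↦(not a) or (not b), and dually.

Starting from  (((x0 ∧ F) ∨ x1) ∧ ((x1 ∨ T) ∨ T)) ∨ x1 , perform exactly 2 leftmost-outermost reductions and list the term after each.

  start: (((x0 ∧ F) ∨ x1) ∧ ((x1 ∨ T) ∨ T)) ∨ x1
  →1  ((F ∨ x1) ∧ ((x1 ∨ T) ∨ T)) ∨ x1
  →2  (x1 ∧ ((x1 ∨ T) ∨ T)) ∨ x1

Answer: after 2 steps: (x1 ∧ ((x1 ∨ T) ∨ T)) ∨ x1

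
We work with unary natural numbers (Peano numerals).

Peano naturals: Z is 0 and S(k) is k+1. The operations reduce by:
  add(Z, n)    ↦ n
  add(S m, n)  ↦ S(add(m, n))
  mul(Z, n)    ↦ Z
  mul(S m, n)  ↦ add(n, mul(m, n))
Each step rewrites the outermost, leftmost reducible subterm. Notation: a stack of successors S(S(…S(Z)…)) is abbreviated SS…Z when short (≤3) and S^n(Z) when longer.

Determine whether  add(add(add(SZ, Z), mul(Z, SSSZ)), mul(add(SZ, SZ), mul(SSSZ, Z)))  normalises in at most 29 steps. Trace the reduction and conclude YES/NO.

  start: add(add(add(SZ, Z), mul(Z, SSSZ)), mul(add(SZ, SZ), mul(SSSZ, Z)))
  →1  add(add(S(add(Z, Z)), mul(Z, SSSZ)), mul(add(SZ, SZ), mul(SSSZ, Z)))
  →2  add(S(add(add(Z, Z), mul(Z, SSSZ))), mul(add(SZ, SZ), mul(SSSZ, Z)))
  →3  S(add(add(add(Z, Z), mul(Z, SSSZ)), mul(add(SZ, SZ), mul(SSSZ, Z))))
  →4  S(add(add(Z, mul(Z, SSSZ)), mul(add(SZ, SZ), mul(SSSZ, Z))))
  →5  S(add(mul(Z, SSSZ), mul(add(SZ, SZ), mul(SSSZ, Z))))
  →6  S(add(Z, mul(add(SZ, SZ), mul(SSSZ, Z))))
  →7  S(mul(add(SZ, SZ), mul(SSSZ, Z)))
  →8  S(mul(S(add(Z, SZ)), mul(SSSZ, Z)))
  →9  S(add(mul(SSSZ, Z), mul(add(Z, SZ), mul(SSSZ, Z))))
  →10  S(add(add(Z, mul(SSZ, Z)), mul(add(Z, SZ), mul(SSSZ, Z))))
  →11  S(add(mul(SSZ, Z), mul(add(Z, SZ), mul(SSSZ, Z))))
  →12  S(add(add(Z, mul(SZ, Z)), mul(add(Z, SZ), mul(SSSZ, Z))))
  →13  S(add(mul(SZ, Z), mul(add(Z, SZ), mul(SSSZ, Z))))
  →14  S(add(add(Z, mul(Z, Z)), mul(add(Z, SZ), mul(SSSZ, Z))))
  →15  S(add(mul(Z, Z), mul(add(Z, SZ), mul(SSSZ, Z))))
  →16  S(add(Z, mul(add(Z, SZ), mul(SSSZ, Z))))
  →17  S(mul(add(Z, SZ), mul(SSSZ, Z)))
  →18  S(mul(SZ, mul(SSSZ, Z)))
  →19  S(add(mul(SSSZ, Z), mul(Z, mul(SSSZ, Z))))
  →20  S(add(add(Z, mul(SSZ, Z)), mul(Z, mul(SSSZ, Z))))
  →21  S(add(mul(SSZ, Z), mul(Z, mul(SSSZ, Z))))
  →22  S(add(add(Z, mul(SZ, Z)), mul(Z, mul(SSSZ, Z))))
  →23  S(add(mul(SZ, Z), mul(Z, mul(SSSZ, Z))))
  →24  S(add(add(Z, mul(Z, Z)), mul(Z, mul(SSSZ, Z))))
  →25  S(add(mul(Z, Z), mul(Z, mul(SSSZ, Z))))
  →26  S(add(Z, mul(Z, mul(SSSZ, Z))))
  →27  S(mul(Z, mul(SSSZ, Z)))
  →28  SZ

Answer: YES — reaches normal form SZ in 28 ≤ 29 steps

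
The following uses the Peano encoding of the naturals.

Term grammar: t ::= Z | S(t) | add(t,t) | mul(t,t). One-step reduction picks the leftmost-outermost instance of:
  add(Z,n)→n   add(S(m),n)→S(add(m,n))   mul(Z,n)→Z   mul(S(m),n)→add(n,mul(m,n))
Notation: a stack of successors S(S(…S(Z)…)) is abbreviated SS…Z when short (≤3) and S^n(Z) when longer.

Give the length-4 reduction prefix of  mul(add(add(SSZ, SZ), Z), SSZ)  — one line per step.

  start: mul(add(add(SSZ, SZ), Z), SSZ)
  [1] mul(add(S(add(SZ, SZ)), Z), SSZ)
  [2] mul(S(add(add(SZ, SZ), Z)), SSZ)
  [3] add(SSZ, mul(add(add(SZ, SZ), Z), SSZ))
  [4] S(add(SZ, mul(add(add(SZ, SZ), Z), SSZ)))

Answer: after 4 steps: S(add(SZ, mul(add(add(SZ, SZ), Z), SSZ)))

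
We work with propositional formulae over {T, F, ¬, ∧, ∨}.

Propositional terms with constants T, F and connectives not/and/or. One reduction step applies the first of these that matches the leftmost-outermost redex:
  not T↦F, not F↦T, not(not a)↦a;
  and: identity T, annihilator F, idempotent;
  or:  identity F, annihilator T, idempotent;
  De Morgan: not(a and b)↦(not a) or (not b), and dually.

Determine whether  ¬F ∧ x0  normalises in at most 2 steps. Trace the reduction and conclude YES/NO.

Answer: YES — reaches normal form x0 in 2 ≤ 2 steps

Working:
  start: ¬F ∧ x0
  step 1: T ∧ x0
  step 2: x0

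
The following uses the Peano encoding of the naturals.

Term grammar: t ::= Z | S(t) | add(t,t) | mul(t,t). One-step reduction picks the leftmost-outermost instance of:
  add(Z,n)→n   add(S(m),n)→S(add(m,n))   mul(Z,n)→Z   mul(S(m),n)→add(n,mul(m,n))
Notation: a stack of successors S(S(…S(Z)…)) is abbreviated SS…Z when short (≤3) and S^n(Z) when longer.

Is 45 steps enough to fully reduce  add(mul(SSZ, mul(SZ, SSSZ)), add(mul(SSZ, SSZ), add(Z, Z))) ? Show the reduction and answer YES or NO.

  start: add(mul(SSZ, mul(SZ, SSSZ)), add(mul(SSZ, SSZ), add(Z, Z)))
  step 1: add(add(mul(SZ, SSSZ), mul(SZ, mul(SZ, SSSZ))), add(mul(SSZ, SSZ), add(Z, Z)))
  step 2: add(add(add(SSSZ, mul(Z, SSSZ)), mul(SZ, mul(SZ, SSSZ))), add(mul(SSZ, SSZ), add(Z, Z)))
  step 3: add(add(S(add(SSZ, mul(Z, SSSZ))), mul(SZ, mul(SZ, SSSZ))), add(mul(SSZ, SSZ), add(Z, Z)))
  step 4: add(S(add(add(SSZ, mul(Z, SSSZ)), mul(SZ, mul(SZ, SSSZ)))), add(mul(SSZ, SSZ), add(Z, Z)))
  step 5: S(add(add(add(SSZ, mul(Z, SSSZ)), mul(SZ, mul(SZ, SSSZ))), add(mul(SSZ, SSZ), add(Z, Z))))
  step 6: S(add(add(S(add(SZ, mul(Z, SSSZ))), mul(SZ, mul(SZ, SSSZ))), add(mul(SSZ, SSZ), add(Z, Z))))
  step 7: S(add(S(add(add(SZ, mul(Z, SSSZ)), mul(SZ, mul(SZ, SSSZ)))), add(mul(SSZ, SSZ), add(Z, Z))))
  step 8: S(S(add(add(add(SZ, mul(Z, SSSZ)), mul(SZ, mul(SZ, SSSZ))), add(mul(SSZ, SSZ), add(Z, Z)))))
  step 9: S(S(add(add(S(add(Z, mul(Z, SSSZ))), mul(SZ, mul(SZ, SSSZ))), add(mul(SSZ, SSZ), add(Z, Z)))))
  step 10: S(S(add(S(add(add(Z, mul(Z, SSSZ)), mul(SZ, mul(SZ, SSSZ)))), add(mul(SSZ, SSZ), add(Z, Z)))))
  step 11: S(S(S(add(add(add(Z, mul(Z, SSSZ)), mul(SZ, mul(SZ, SSSZ))), add(mul(SSZ, SSZ), add(Z, Z))))))
  step 12: S(S(S(add(add(mul(Z, SSSZ), mul(SZ, mul(SZ, SSSZ))), add(mul(SSZ, SSZ), add(Z, Z))))))
  step 13: S(S(S(add(add(Z, mul(SZ, mul(SZ, SSSZ))), add(mul(SSZ, SSZ), add(Z, Z))))))
  step 14: S(S(S(add(mul(SZ, mul(SZ, SSSZ)), add(mul(SSZ, SSZ), add(Z, Z))))))
  step 15: S(S(S(add(add(mul(SZ, SSSZ), mul(Z, mul(SZ, SSSZ))), add(mul(SSZ, SSZ), add(Z, Z))))))
  step 16: S(S(S(add(add(add(SSSZ, mul(Z, SSSZ)), mul(Z, mul(SZ, SSSZ))), add(mul(SSZ, SSZ), add(Z, Z))))))
  step 17: S(S(S(add(add(S(add(SSZ, mul(Z, SSSZ))), mul(Z, mul(SZ, SSSZ))), add(mul(SSZ, SSZ), add(Z, Z))))))
  step 18: S(S(S(add(S(add(add(SSZ, mul(Z, SSSZ)), mul(Z, mul(SZ, SSSZ)))), add(mul(SSZ, SSZ), add(Z, Z))))))
  step 19: S(S(S(S(add(add(add(SSZ, mul(Z, SSSZ)), mul(Z, mul(SZ, SSSZ))), add(mul(SSZ, SSZ), add(Z, Z)))))))
  step 20: S(S(S(S(add(add(S(add(SZ, mul(Z, SSSZ))), mul(Z, mul(SZ, SSSZ))), add(mul(SSZ, SSZ), add(Z, Z)))))))
  step 21: S(S(S(S(add(S(add(add(SZ, mul(Z, SSSZ)), mul(Z, mul(SZ, SSSZ)))), add(mul(SSZ, SSZ), add(Z, Z)))))))
  step 22: S(S(S(S(S(add(add(add(SZ, mul(Z, SSSZ)), mul(Z, mul(SZ, SSSZ))), add(mul(SSZ, SSZ), add(Z, Z))))))))
  step 23: S(S(S(S(S(add(add(S(add(Z, mul(Z, SSSZ))), mul(Z, mul(SZ, SSSZ))), add(mul(SSZ, SSZ), add(Z, Z))))))))
  step 24: S(S(S(S(S(add(S(add(add(Z, mul(Z, SSSZ)), mul(Z, mul(SZ, SSSZ)))), add(mul(SSZ, SSZ), add(Z, Z))))))))
  step 25: S(S(S(S(S(S(add(add(add(Z, mul(Z, SSSZ)), mul(Z, mul(SZ, SSSZ))), add(mul(SSZ, SSZ), add(Z, Z)))))))))
  step 26: S(S(S(S(S(S(add(add(mul(Z, SSSZ), mul(Z, mul(SZ, SSSZ))), add(mul(SSZ, SSZ), add(Z, Z)))))))))
  step 27: S(S(S(S(S(S(add(add(Z, mul(Z, mul(SZ, SSSZ))), add(mul(SSZ, SSZ), add(Z, Z)))))))))
  step 28: S(S(S(S(S(S(add(mul(Z, mul(SZ, SSSZ)), add(mul(SSZ, SSZ), add(Z, Z)))))))))
  step 29: S(S(S(S(S(S(add(Z, add(mul(SSZ, SSZ), add(Z, Z)))))))))
  step 30: S(S(S(S(S(S(add(mul(SSZ, SSZ), add(Z, Z))))))))
  step 31: S(S(S(S(S(S(add(add(SSZ, mul(SZ, SSZ)), add(Z, Z))))))))
  step 32: S(S(S(S(S(S(add(S(add(SZ, mul(SZ, SSZ))), add(Z, Z))))))))
  step 33: S(S(S(S(S(S(S(add(add(SZ, mul(SZ, SSZ)), add(Z, Z)))))))))
  step 34: S(S(S(S(S(S(S(add(S(add(Z, mul(SZ, SSZ))), add(Z, Z)))))))))
  step 35: S(S(S(S(S(S(S(S(add(add(Z, mul(SZ, SSZ)), add(Z, Z))))))))))
  step 36: S(S(S(S(S(S(S(S(add(mul(SZ, SSZ), add(Z, Z))))))))))
  step 37: S(S(S(S(S(S(S(S(add(add(SSZ, mul(Z, SSZ)), add(Z, Z))))))))))
  step 38: S(S(S(S(S(S(S(S(add(S(add(SZ, mul(Z, SSZ))), add(Z, Z))))))))))
  step 39: S(S(S(S(S(S(S(S(S(add(add(SZ, mul(Z, SSZ)), add(Z, Z)))))))))))
  step 40: S(S(S(S(S(S(S(S(S(add(S(add(Z, mul(Z, SSZ))), add(Z, Z)))))))))))
  step 41: S(S(S(S(S(S(S(S(S(S(add(add(Z, mul(Z, SSZ)), add(Z, Z))))))))))))
  step 42: S(S(S(S(S(S(S(S(S(S(add(mul(Z, SSZ), add(Z, Z))))))))))))
  step 43: S(S(S(S(S(S(S(S(S(S(add(Z, add(Z, Z))))))))))))
  step 44: S(S(S(S(S(S(S(S(S(S(add(Z, Z)))))))))))
  step 45: S^10(Z)

Answer: YES — reaches normal form S^10(Z) in 45 ≤ 45 steps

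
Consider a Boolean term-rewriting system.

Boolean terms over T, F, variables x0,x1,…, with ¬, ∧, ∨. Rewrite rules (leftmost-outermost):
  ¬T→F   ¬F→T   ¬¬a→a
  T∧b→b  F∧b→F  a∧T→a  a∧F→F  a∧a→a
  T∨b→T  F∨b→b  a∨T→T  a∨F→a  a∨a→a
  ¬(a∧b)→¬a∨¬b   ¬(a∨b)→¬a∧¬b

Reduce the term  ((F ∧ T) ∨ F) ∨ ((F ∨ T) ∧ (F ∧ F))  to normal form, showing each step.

  start: ((F ∧ T) ∨ F) ∨ ((F ∨ T) ∧ (F ∧ F))
  step 1: (F ∧ T) ∨ ((F ∨ T) ∧ (F ∧ F))
  step 2: F ∨ ((F ∨ T) ∧ (F ∧ F))
  step 3: (F ∨ T) ∧ (F ∧ F)
  step 4: T ∧ (F ∧ F)
  step 5: F ∧ F
  step 6: F

Answer: normal form = F  (in 6 steps)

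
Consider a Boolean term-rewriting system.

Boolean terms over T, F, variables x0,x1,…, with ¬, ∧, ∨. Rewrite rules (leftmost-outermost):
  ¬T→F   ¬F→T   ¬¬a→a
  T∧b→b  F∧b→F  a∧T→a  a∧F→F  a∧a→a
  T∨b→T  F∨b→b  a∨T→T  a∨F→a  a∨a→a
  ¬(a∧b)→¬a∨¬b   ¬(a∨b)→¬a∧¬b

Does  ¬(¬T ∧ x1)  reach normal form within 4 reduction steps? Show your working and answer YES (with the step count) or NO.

  start: ¬(¬T ∧ x1)
  →1  ¬¬T ∨ ¬x1
  →2  T ∨ ¬x1
  →3  T

Answer: YES — reaches normal form T in 3 ≤ 4 steps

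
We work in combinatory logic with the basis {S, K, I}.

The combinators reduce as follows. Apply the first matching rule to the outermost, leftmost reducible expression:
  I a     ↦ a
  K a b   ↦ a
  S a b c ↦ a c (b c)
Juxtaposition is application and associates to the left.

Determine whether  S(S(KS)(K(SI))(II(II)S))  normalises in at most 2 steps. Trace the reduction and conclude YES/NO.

  start: S(S(KS)(K(SI))(II(II)S))
  →1  S(KS(II(II)S)(K(SI)(II(II)S)))
  →2  S(S(K(SI)(II(II)S)))

Answer: NO — after 2 steps the term is S(S(K(SI)(II(II)S))), not yet normal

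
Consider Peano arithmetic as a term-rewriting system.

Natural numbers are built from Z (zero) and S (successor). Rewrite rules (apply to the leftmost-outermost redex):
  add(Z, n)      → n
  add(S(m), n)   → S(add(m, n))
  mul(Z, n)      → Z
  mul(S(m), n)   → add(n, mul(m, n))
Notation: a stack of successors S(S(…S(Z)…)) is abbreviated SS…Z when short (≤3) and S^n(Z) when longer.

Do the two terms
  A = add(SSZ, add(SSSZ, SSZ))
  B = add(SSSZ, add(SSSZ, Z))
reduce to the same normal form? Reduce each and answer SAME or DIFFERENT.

Term A:
  start: add(SSZ, add(SSSZ, SSZ))
  →1  S(add(SZ, add(SSSZ, SSZ)))
  →2  S(S(add(Z, add(SSSZ, SSZ))))
  →3  S(S(add(SSSZ, SSZ)))
  →4  S(S(S(add(SSZ, SSZ))))
  →5  S(S(S(S(add(SZ, SSZ)))))
  →6  S(S(S(S(S(add(Z, SSZ))))))
  →7  S^7(Z)

Term B:
  start: add(SSSZ, add(SSSZ, Z))
  →1  S(add(SSZ, add(SSSZ, Z)))
  →2  S(S(add(SZ, add(SSSZ, Z))))
  →3  S(S(S(add(Z, add(SSSZ, Z)))))
  →4  S(S(S(add(SSSZ, Z))))
  →5  S(S(S(S(add(SSZ, Z)))))
  →6  S(S(S(S(S(add(SZ, Z))))))
  →7  S(S(S(S(S(S(add(Z, Z)))))))
  →8  S^6(Z)

Answer: DIFFERENT — A ⇓ S^7(Z), B ⇓ S^6(Z)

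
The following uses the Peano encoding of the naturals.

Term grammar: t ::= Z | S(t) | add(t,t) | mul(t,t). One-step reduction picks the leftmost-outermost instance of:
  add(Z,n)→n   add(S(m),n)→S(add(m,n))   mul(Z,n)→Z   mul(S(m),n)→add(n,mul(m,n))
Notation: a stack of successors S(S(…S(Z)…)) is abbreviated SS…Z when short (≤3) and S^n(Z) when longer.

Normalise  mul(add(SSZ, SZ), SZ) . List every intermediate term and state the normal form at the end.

  start: mul(add(SSZ, SZ), SZ)
  step 1: mul(S(add(SZ, SZ)), SZ)
  step 2: add(SZ, mul(add(SZ, SZ), SZ))
  step 3: S(add(Z, mul(add(SZ, SZ), SZ)))
  step 4: S(mul(add(SZ, SZ), SZ))
  step 5: S(mul(S(add(Z, SZ)), SZ))
  step 6: S(add(SZ, mul(add(Z, SZ), SZ)))
  step 7: S(S(add(Z, mul(add(Z, SZ), SZ))))
  step 8: S(S(mul(add(Z, SZ), SZ)))
  step 9: S(S(mul(SZ, SZ)))
  step 10: S(S(add(SZ, mul(Z, SZ))))
  step 11: S(S(S(add(Z, mul(Z, SZ)))))
  step 12: S(S(S(mul(Z, SZ))))
  step 13: SSSZ

Answer: normal form = SSSZ  (in 13 steps)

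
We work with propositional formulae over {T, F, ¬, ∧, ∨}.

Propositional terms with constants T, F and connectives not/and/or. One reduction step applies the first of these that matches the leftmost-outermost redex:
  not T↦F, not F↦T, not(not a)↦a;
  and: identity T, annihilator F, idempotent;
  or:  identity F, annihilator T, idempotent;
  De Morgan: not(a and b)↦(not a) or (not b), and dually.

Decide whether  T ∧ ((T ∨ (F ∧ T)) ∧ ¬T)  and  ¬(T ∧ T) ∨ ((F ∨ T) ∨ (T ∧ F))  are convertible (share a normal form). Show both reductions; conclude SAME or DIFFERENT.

Term A:
  start: T ∧ ((T ∨ (F ∧ T)) ∧ ¬T)
  step 1: (T ∨ (F ∧ T)) ∧ ¬T
  step 2: T ∧ ¬T
  step 3: ¬T
  step 4: F

Term B:
  start: ¬(T ∧ T) ∨ ((F ∨ T) ∨ (T ∧ F))
  step 1: (¬T ∨ ¬T) ∨ ((F ∨ T) ∨ (T ∧ F))
  step 2: ¬T ∨ ((F ∨ T) ∨ (T ∧ F))
  step 3: F ∨ ((F ∨ T) ∨ (T ∧ F))
  step 4: (F ∨ T) ∨ (T ∧ F)
  step 5: T ∨ (T ∧ F)
  step 6: T

Answer: DIFFERENT — A ⇓ F, B ⇓ T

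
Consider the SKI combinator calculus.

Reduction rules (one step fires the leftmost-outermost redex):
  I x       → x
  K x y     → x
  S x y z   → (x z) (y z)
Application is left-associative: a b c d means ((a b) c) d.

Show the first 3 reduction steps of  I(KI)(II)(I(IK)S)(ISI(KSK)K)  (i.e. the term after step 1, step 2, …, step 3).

  start: I(KI)(II)(I(IK)S)(ISI(KSK)K)
  →1  KI(II)(I(IK)S)(ISI(KSK)K)
  →2  I(I(IK)S)(ISI(KSK)K)
  →3  I(IK)S(ISI(KSK)K)

Answer: after 3 steps: I(IK)S(ISI(KSK)K)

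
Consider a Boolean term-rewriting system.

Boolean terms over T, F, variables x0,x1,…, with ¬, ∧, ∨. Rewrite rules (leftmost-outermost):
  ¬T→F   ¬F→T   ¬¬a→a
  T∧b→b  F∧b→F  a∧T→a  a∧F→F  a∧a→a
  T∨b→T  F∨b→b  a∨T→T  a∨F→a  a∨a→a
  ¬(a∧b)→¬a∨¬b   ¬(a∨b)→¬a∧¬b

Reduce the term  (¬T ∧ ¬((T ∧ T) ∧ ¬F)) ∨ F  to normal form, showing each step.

  start: (¬T ∧ ¬((T ∧ T) ∧ ¬F)) ∨ F
  step 1: ¬T ∧ ¬((T ∧ T) ∧ ¬F)
  step 2: F ∧ ¬((T ∧ T) ∧ ¬F)
  step 3: F

Answer: normal form = F  (in 3 steps)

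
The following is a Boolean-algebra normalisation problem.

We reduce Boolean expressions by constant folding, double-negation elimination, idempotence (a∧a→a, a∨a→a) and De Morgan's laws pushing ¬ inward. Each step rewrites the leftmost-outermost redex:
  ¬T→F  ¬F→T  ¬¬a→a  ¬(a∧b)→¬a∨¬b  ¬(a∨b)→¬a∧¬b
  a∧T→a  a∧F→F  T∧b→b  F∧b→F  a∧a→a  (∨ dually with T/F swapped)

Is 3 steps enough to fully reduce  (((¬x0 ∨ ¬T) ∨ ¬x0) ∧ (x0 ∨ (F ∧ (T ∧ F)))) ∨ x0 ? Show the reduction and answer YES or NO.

Answer: NO — after 3 steps the term is (¬x0 ∧ (x0 ∨ (F ∧ (T ∧ F)))) ∨ x0, not yet normal

Reduction:
  start: (((¬x0 ∨ ¬T) ∨ ¬x0) ∧ (x0 ∨ (F ∧ (T ∧ F)))) ∨ x0
  →1  (((¬x0 ∨ F) ∨ ¬x0) ∧ (x0 ∨ (F ∧ (T ∧ F)))) ∨ x0
  →2  ((¬x0 ∨ ¬x0) ∧ (x0 ∨ (F ∧ (T ∧ F)))) ∨ x0
  →3  (¬x0 ∧ (x0 ∨ (F ∧ (T ∧ F)))) ∨ x0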